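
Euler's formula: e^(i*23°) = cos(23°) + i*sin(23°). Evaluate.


cos(23°) = 0.9205
sin(23°) = 0.3907

e^(i*23°) = 0.9205 + 0.3907i


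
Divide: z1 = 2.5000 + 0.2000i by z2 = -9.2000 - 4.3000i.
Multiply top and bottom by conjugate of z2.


Conjugate of z2 = -9.2000 + 4.3000i
Numerator: (2.5000 + 0.2000i)(-9.2000 + 4.3000i) = -23.8600 + 8.9100i
Denominator: (-9.2)^2 + (-4.3)^2 = 103.13
Result = (-23.8600 + 8.9100i)/103.13

-0.2314 + 0.0864i


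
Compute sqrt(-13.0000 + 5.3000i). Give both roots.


|z| = sqrt(169+28.09) = 14.0389
sqrt((|z|+a)/2) = sqrt((14.0389+(-13))/2) = sqrt(0.5194) = 0.7207
sqrt((|z|-a)/2) = sqrt((14.0389-(-13))/2) = sqrt(13.5194) = 3.6769

±(0.7207 + 3.6769i) i.e. 0.7207 + 3.6769i and -0.7207 - 3.6769i


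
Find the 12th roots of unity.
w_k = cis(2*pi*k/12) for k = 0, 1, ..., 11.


The 12th roots of unity are cis(360k/12°) for k=0..11
Angle step = 360/12 = 30°
Primitive root: cis(30°)
Primitive root = 0.8660 + 0.5000i

12 roots at angles: 0°, 30°, 60°, 90°, 120°, 150°, 180°, 210°, 240°, 270°, 300°, 330°


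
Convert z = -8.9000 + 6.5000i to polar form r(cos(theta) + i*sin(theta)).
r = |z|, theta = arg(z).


r = sqrt(79.21+42.25) = sqrt(121.46) = 11.0209
theta = atan2(6.5, -8.9) = 143.8580 degrees

r = 11.0209, theta = 143.8580 degrees


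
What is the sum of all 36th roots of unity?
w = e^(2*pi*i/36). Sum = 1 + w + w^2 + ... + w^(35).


The sum of all 36th roots of unity is 0.
Geometric series: (1 - w^36)/(1 - w) = (1-1)/(1-w) = 0 since w^36 = 1, w ≠ 1.
Alternatively: coefficient of z^35 in z^36 - 1 is 0.

0


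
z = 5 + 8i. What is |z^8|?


|z| = sqrt(25+64) = sqrt(89) = 9.4340
|z^8| = |z|^8 = (sqrt(89))^8 = 89^4 = 62742241

|z^8| = 62742241


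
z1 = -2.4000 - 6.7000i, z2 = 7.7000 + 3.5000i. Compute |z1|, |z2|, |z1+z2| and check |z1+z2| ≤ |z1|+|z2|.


|z1| = sqrt((-2.4)^2 + (-6.7)^2) = sqrt(50.65) = 7.1169
|z2| = sqrt(7.7^2 + 3.5^2) = sqrt(71.54) = 8.4581
z1+z2 = 5.3000 - 3.2000i
|z1+z2| = sqrt(38.33) = 6.1911
|z1|+|z2| = 7.1169 + 8.4581 = 15.5750

|z1+z2| = 6.1911 ≤ |z1|+|z2| = 15.5750 (verified)


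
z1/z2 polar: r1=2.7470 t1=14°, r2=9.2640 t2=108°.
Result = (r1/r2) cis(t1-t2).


r = 2.7470 / 9.2640 = 0.2965
theta = 14° - 108° = -94° = 266° (mod 360)

0.2965 cis(266°)


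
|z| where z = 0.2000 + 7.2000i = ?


|z| = sqrt(0.2^2 + 7.2^2) = sqrt(0.04 + 51.84) = sqrt(51.88) = 7.2028

|z| = 7.2028


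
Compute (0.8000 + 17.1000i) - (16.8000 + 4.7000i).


Real: 0.8 - 16.8 = -16
Imag: 17.1 - 4.7 = 12.4

-16.0000 + 12.4000i


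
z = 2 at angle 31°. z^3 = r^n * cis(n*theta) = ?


r^3 = 2^3 = 8
n*theta = 3*31° = 93° = 93° (mod 360)
a = 8*cos(93°) = -0.4187
b = 8*sin(93°) = 7.9890

8 cis(93°) = -0.4187 + 7.9890i


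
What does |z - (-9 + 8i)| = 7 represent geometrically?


|z - z0| = r is a circle with center z0 and radius r.
Center = (-9, 8), radius = 7

Circle with center (-9, 8) and radius 7


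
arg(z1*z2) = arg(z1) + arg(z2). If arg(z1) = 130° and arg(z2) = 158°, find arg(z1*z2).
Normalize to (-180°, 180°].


arg(z1*z2) = 130° + 158° = 288°
Normalized to (-180°, 180°]: -72°

-72°


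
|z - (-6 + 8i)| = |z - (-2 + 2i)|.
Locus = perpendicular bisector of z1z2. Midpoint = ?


Equal distances means the locus is the perpendicular bisector of z1 and z2.
Midpoint = ((-6+(-2))/2, (8+2)/2) = (-4.0000, 5.0000)

Perpendicular bisector through (-4.0000, 5.0000)


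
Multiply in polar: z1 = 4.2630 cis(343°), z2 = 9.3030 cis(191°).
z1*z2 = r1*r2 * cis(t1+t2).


r = 4.2630 * 9.3030 = 39.6587
theta = 343° + 191° = 534° = 174° (mod 360)

39.6587 cis(174°)


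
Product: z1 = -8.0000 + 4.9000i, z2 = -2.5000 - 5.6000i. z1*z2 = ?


Real = -8*(-2.5) - 4.9*(-5.6) = 20 - (-27.44) = 47.44
Imag = -8*(-5.6) - (2.5)*4.9 = 44.8 - (12.25) = 32.55

47.4400 + 32.5500i


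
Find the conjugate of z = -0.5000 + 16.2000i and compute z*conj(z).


z_bar = -0.5000 - 16.2000i
z*z_bar = (-0.5)^2 + 16.2^2 = 0.25 + 262.44 = 262.69

z_bar = -0.5000 - 16.2000i, z*z_bar = 262.69


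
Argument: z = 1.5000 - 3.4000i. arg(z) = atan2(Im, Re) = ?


Re = 1.5, Im = -3.4
arg = atan2(-3.4, 1.5) = -66.1941 degrees

arg(z) = -66.1941 degrees


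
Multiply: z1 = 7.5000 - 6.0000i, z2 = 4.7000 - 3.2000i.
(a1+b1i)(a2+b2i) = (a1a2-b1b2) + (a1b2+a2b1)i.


Real = 7.5*4.7 - (-6)*(-3.2) = 35.25 - 19.2 = 16.05
Imag = 7.5*(-3.2) + 4.7*(-6) = -24 - (28.2) = -52.2

16.0500 - 52.2000i


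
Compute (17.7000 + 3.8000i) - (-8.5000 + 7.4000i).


Real: 17.7 + 8.5 = 26.2
Imag: 3.8 - 7.4 = -3.6

26.2000 - 3.6000i


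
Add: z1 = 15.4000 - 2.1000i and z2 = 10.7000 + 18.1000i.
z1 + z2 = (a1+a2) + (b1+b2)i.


Real: 15.4 + 10.7 = 26.1
Imag: -2.1 + 18.1 = 16

26.1000 + 16.0000i


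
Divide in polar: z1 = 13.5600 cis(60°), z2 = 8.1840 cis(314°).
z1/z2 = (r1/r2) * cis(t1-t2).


r = 13.5600 / 8.1840 = 1.6569
theta = 60° - 314° = -254° = 106° (mod 360)

1.6569 cis(106°)


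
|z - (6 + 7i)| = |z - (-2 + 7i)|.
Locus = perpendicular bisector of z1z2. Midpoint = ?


Equal distances means the locus is the perpendicular bisector of z1 and z2.
Midpoint = ((6+(-2))/2, (7+7)/2) = (2.0000, 7.0000)

Perpendicular bisector through (2.0000, 7.0000)


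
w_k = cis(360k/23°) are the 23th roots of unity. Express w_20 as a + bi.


Angle = 360*20/23 = 313.0435°
a = cos(313.0435°) = 0.6826
b = sin(313.0435°) = -0.7308

0.6826 - 0.7308i


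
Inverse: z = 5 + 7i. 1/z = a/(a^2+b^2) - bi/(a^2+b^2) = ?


|z|^2 = 25+49 = 74
1/z = (5 - 7i)/74

1/z = 0.0676 - 0.0946i


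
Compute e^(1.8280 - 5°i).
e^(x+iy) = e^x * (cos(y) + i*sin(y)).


e^1.8280 = 6.2214
cos(-5°) = 0.9962
sin(-5°) = -0.087156
Real = 6.2214*0.9962 = 6.1978
Imag = 6.2214*(-0.087156) = -0.5422

6.1978 - 0.5422i


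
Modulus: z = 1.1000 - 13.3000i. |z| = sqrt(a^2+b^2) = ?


|z| = sqrt(1.1^2 + (-13.3)^2) = sqrt(1.21 + 176.89) = sqrt(178.1) = 13.3454

|z| = 13.3454


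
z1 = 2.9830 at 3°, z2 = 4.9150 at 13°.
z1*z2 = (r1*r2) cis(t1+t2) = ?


r = 2.9830 * 4.9150 = 14.6614
theta = 3° + 13° = 16° = 16° (mod 360)

14.6614 cis(16°)


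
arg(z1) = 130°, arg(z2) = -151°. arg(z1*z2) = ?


arg(z1*z2) = 130° - 151° = -21°
Normalized to (-180°, 180°]: -21°

-21°


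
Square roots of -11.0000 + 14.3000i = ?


|z| = sqrt(121+204.49) = 18.0413
sqrt((|z|+a)/2) = sqrt((18.0413+(-11))/2) = sqrt(3.5207) = 1.8763
sqrt((|z|-a)/2) = sqrt((18.0413-(-11))/2) = sqrt(14.5207) = 3.8106

±(1.8763 + 3.8106i) i.e. 1.8763 + 3.8106i and -1.8763 - 3.8106i


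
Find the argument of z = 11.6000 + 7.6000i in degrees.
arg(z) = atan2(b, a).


Re = 11.6, Im = 7.6
arg = atan2(7.6, 11.6) = 33.2317 degrees

arg(z) = 33.2317 degrees


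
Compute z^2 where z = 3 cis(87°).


r^2 = 3^2 = 9
n*theta = 2*87° = 174° = 174° (mod 360)
a = 9*cos(174°) = -8.9507
b = 9*sin(174°) = 0.9408

9 cis(174°) = -8.9507 + 0.9408i


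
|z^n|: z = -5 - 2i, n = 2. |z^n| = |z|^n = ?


|z| = sqrt(25+4) = sqrt(29) = 5.3852
|z^2| = |z|^2 = (sqrt(29))^2 = 29

|z^2| = 29


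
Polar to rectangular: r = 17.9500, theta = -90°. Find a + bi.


a = 17.9500*cos(-90°) = 17.9500*0 = 0
b = 17.9500*sin(-90°) = 17.9500*(-1) = -17.9500

0 - 17.9500i


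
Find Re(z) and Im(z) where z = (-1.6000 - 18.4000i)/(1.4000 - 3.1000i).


Multiply by conjugate: (-1.6000 - 18.4000i)(1.4000 + 3.1000i) / (1.4^2 + (-3.1)^2)
Numerator real = -1.6*1.4 - (18.4)*(-3.1) = 54.8
Numerator imag = -18.4*1.4 - (-1.6)*(-3.1) = -30.72
Denominator = 11.57
Re(z) = 54.8/11.57 = 4.7364
Im(z) = -30.72/11.57 = -2.6551

Re(z) = 4.7364, Im(z) = -2.6551


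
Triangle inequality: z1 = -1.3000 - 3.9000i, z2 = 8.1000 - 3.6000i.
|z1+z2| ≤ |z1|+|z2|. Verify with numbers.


|z1| = sqrt((-1.3)^2 + (-3.9)^2) = sqrt(16.9) = 4.1110
|z2| = sqrt(8.1^2 + (-3.6)^2) = sqrt(78.57) = 8.8640
z1+z2 = 6.8000 - 7.5000i
|z1+z2| = sqrt(102.49) = 10.1237
|z1|+|z2| = 4.1110 + 8.8640 = 12.9750

|z1+z2| = 10.1237 ≤ |z1|+|z2| = 12.9750 (verified)


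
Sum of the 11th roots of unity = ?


The sum of all 11th roots of unity is 0.
Geometric series: (1 - w^11)/(1 - w) = (1-1)/(1-w) = 0 since w^11 = 1, w ≠ 1.
Alternatively: coefficient of z^10 in z^11 - 1 is 0.

0


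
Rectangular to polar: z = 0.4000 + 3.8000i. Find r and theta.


r = sqrt(0.16+14.44) = sqrt(14.6) = 3.8210
theta = atan2(3.8, 0.4) = 83.9910 degrees

r = 3.8210, theta = 83.9910 degrees


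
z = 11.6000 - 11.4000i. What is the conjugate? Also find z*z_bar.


z_bar = 11.6000 + 11.4000i
z*z_bar = 11.6^2 + (-11.4)^2 = 134.56 + 129.96 = 264.52

z_bar = 11.6000 + 11.4000i, z*z_bar = 264.52


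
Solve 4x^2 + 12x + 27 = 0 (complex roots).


disc = 12^2 - 4*4*27 = 144 - 432 = -288
sqrt(|disc|) = sqrt(288) = 16.9706
Real part = -12/(2*4) = -1.5000
Imag part = 16.9706/(2*4) = 2.1213

-1.5000 ± 2.1213i


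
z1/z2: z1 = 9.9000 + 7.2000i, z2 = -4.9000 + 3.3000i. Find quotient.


Conjugate of z2 = -4.9000 - 3.3000i
Numerator: (9.9000 + 7.2000i)(-4.9000 - 3.3000i) = -24.7500 - 67.9500i
Denominator: (-4.9)^2 + 3.3^2 = 34.9
Result = (-24.7500 - 67.9500i)/34.9

-0.7092 - 1.9470i


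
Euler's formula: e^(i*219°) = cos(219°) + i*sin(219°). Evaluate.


cos(219°) = -0.7771
sin(219°) = -0.6293

e^(i*219°) = -0.7771 - 0.6293i


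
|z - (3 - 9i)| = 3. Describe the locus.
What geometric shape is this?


|z - z0| = r is a circle with center z0 and radius r.
Center = (3, -9), radius = 3

Circle with center (3, -9) and radius 3


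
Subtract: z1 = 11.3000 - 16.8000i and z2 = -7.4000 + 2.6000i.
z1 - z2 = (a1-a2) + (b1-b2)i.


Real: 11.3 + 7.4 = 18.7
Imag: -16.8 - 2.6 = -19.4

18.7000 - 19.4000i


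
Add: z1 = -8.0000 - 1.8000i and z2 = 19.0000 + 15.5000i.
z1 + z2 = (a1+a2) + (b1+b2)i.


Real: -8 + 19 = 11
Imag: -1.8 + 15.5 = 13.7

11.0000 + 13.7000i


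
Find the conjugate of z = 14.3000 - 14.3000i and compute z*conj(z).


z_bar = 14.3000 + 14.3000i
z*z_bar = 14.3^2 + (-14.3)^2 = 204.49 + 204.49 = 408.98

z_bar = 14.3000 + 14.3000i, z*z_bar = 408.98


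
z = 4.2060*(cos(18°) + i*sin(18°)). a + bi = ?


a = 4.2060*cos(18°) = 4.2060*0.951057 = 4.0001
b = 4.2060*sin(18°) = 4.2060*0.309 = 1.2997

4.0001 + 1.2997i


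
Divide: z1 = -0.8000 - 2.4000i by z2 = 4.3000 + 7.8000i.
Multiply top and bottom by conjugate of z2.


Conjugate of z2 = 4.3000 - 7.8000i
Numerator: (-0.8000 - 2.4000i)(4.3000 - 7.8000i) = -22.1600 - 4.0800i
Denominator: 4.3^2 + 7.8^2 = 79.33
Result = (-22.1600 - 4.0800i)/79.33

-0.2793 - 0.0514i


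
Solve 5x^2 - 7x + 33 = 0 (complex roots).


disc = (-7)^2 - 4*5*33 = 49 - 660 = -611
sqrt(|disc|) = sqrt(611) = 24.7184
Real part = 7/(2*5) = 0.7000
Imag part = 24.7184/(2*5) = 2.4718

0.7000 ± 2.4718i


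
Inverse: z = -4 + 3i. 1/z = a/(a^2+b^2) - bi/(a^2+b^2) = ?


|z|^2 = 16+9 = 25
1/z = (-4 - 3i)/25

1/z = -0.1600 - 0.1200i


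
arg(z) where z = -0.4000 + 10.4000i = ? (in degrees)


Re = -0.4, Im = 10.4
arg = atan2(10.4, -0.4) = 92.2026 degrees

arg(z) = 92.2026 degrees


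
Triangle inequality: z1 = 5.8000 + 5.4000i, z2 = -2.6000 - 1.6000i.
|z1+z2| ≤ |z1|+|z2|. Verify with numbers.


|z1| = sqrt(5.8^2 + 5.4^2) = sqrt(62.8) = 7.9246
|z2| = sqrt((-2.6)^2 + (-1.6)^2) = sqrt(9.32) = 3.0529
z1+z2 = 3.2000 + 3.8000i
|z1+z2| = sqrt(24.68) = 4.9679
|z1|+|z2| = 7.9246 + 3.0529 = 10.9775

|z1+z2| = 4.9679 ≤ |z1|+|z2| = 10.9775 (verified)


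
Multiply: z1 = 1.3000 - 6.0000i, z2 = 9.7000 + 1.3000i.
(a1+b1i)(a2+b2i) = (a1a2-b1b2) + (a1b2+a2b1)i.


Real = 1.3*9.7 - (-6)*1.3 = 12.61 - (-7.8) = 20.41
Imag = 1.3*1.3 + 9.7*(-6) = 1.69 - (58.2) = -56.51

20.4100 - 56.5100i


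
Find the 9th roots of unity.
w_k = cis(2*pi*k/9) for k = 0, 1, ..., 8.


The 9th roots of unity are cis(360k/9°) for k=0..8
Angle step = 360/9 = 40°
Primitive root: cis(40°)
Primitive root = 0.7660 + 0.6428i

9 roots at angles: 0°, 40°, 80°, 120°, 160°, 200°, 240°, 280°, 320°


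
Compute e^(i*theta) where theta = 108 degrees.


cos(108°) = -0.3090
sin(108°) = 0.9511

e^(i*108°) = -0.3090 + 0.9511i


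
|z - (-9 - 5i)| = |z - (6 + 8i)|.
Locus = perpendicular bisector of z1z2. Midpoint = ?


Equal distances means the locus is the perpendicular bisector of z1 and z2.
Midpoint = ((-9+6)/2, (-5+8)/2) = (-1.5000, 1.5000)

Perpendicular bisector through (-1.5000, 1.5000)


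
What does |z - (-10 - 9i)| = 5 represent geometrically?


|z - z0| = r is a circle with center z0 and radius r.
Center = (-10, -9), radius = 5

Circle with center (-10, -9) and radius 5


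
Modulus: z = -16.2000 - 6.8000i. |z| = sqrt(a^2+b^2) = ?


|z| = sqrt((-16.2)^2 + (-6.8)^2) = sqrt(262.44 + 46.24) = sqrt(308.68) = 17.5693

|z| = 17.5693


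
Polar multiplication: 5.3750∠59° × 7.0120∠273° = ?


r = 5.3750 * 7.0120 = 37.6895
theta = 59° + 273° = 332° = 332° (mod 360)

37.6895 cis(332°)


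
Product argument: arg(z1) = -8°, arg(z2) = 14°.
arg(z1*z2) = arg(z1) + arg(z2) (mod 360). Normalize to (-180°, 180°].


arg(z1*z2) = -8° + 14° = 6°
Normalized to (-180°, 180°]: 6°

6°


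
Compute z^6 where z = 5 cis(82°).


r^6 = 5^6 = 15625
n*theta = 6*82° = 492° = 132° (mod 360)
a = 15625*cos(132°) = -10455.1657
b = 15625*sin(132°) = 11611.6379

15625 cis(132°) = -10455.1657 + 11611.6379i


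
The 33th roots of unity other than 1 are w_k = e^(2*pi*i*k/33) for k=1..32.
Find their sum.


With w = e^(2*pi*i/33), all 33 of the 33th roots of unity w^0 = 1, w, ..., w^(32) sum to 0: 1 + w + ... + w^(32) = (1 - w^33)/(1 - w) = 0 since w^33 = 1, w ≠ 1.
Removing the root 1: w + w^2 + ... + w^(32) = 0 - 1 = -1

Sum = -1


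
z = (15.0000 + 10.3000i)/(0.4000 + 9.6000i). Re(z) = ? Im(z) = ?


Multiply by conjugate: (15.0000 + 10.3000i)(0.4000 - 9.6000i) / (0.4^2 + 9.6^2)
Numerator real = 15*0.4 + 10.3*9.6 = 104.88
Numerator imag = 10.3*0.4 - 15*9.6 = -139.88
Denominator = 92.32
Re(z) = 104.88/92.32 = 1.1360
Im(z) = -139.88/92.32 = -1.5152

Re(z) = 1.1360, Im(z) = -1.5152


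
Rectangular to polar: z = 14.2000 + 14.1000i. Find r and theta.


r = sqrt(201.64+198.81) = sqrt(400.45) = 20.0112
theta = atan2(14.1, 14.2) = 44.7975 degrees

r = 20.0112, theta = 44.7975 degrees


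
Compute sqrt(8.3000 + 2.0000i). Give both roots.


|z| = sqrt(68.89+4) = 8.5376
sqrt((|z|+a)/2) = sqrt((8.5376+8.3)/2) = sqrt(8.4188) = 2.9015
sqrt((|z|-a)/2) = sqrt((8.5376-8.3)/2) = sqrt(0.1188) = 0.3446

±(2.9015 + 0.3446i) i.e. 2.9015 + 0.3446i and -2.9015 - 0.3446i


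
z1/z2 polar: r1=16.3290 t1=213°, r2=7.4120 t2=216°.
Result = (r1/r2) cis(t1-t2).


r = 16.3290 / 7.4120 = 2.2030
theta = 213° - 216° = -3° = 357° (mod 360)

2.2030 cis(357°)


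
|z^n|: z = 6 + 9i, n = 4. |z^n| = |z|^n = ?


|z| = sqrt(36+81) = sqrt(117) = 10.8167
|z^4| = |z|^4 = (sqrt(117))^4 = 117^2 = 13689

|z^4| = 13689


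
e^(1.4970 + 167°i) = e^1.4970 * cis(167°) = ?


e^1.4970 = 4.46826
cos(167°) = -0.97437
sin(167°) = 0.22495
Real = 4.46826*(-0.97437) = -4.3537
Imag = 4.46826*0.22495 = 1.0051

-4.3537 + 1.0051i


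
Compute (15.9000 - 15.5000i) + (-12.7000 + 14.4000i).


Real: 15.9 - 12.7 = 3.2
Imag: -15.5 + 14.4 = -1.1

3.2000 - 1.1000i


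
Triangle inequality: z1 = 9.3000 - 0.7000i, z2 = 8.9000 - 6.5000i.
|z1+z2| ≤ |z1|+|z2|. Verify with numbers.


|z1| = sqrt(9.3^2 + (-0.7)^2) = sqrt(86.98) = 9.3263
|z2| = sqrt(8.9^2 + (-6.5)^2) = sqrt(121.46) = 11.0209
z1+z2 = 18.2000 - 7.2000i
|z1+z2| = sqrt(383.08) = 19.5724
|z1|+|z2| = 9.3263 + 11.0209 = 20.3472

|z1+z2| = 19.5724 ≤ |z1|+|z2| = 20.3472 (verified)


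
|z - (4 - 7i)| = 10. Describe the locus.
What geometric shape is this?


|z - z0| = r is a circle with center z0 and radius r.
Center = (4, -7), radius = 10

Circle with center (4, -7) and radius 10


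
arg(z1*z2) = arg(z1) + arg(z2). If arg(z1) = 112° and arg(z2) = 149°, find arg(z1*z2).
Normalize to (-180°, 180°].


arg(z1*z2) = 112° + 149° = 261°
Normalized to (-180°, 180°]: -99°

-99°


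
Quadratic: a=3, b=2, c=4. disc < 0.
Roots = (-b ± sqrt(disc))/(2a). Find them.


disc = 2^2 - 4*3*4 = 4 - 48 = -44
sqrt(|disc|) = sqrt(44) = 6.6332
Real part = -2/(2*3) = -0.3333
Imag part = 6.6332/(2*3) = 1.1055

-0.3333 ± 1.1055i


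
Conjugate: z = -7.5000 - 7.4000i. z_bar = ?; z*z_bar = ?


z_bar = -7.5000 + 7.4000i
z*z_bar = (-7.5)^2 + (-7.4)^2 = 56.25 + 54.76 = 111.01

z_bar = -7.5000 + 7.4000i, z*z_bar = 111.01


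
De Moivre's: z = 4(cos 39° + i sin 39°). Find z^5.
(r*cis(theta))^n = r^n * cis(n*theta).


r^5 = 4^5 = 1024
n*theta = 5*39° = 195° = 195° (mod 360)
a = 1024*cos(195°) = -989.1080
b = 1024*sin(195°) = -265.0307

1024 cis(195°) = -989.1080 - 265.0307i


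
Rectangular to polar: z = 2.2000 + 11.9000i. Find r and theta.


r = sqrt(4.84+141.61) = sqrt(146.45) = 12.1017
theta = atan2(11.9, 2.2) = 79.5258 degrees

r = 12.1017, theta = 79.5258 degrees


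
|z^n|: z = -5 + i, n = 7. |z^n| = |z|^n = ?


|z| = sqrt(25+1) = sqrt(26) = 5.0990
|z^7| = |z|^7 = (sqrt(26))^7 = 26^3 * sqrt(26) = 17576*sqrt(26)

|z^7| = 17576*sqrt(26) ≈ 89620.3670


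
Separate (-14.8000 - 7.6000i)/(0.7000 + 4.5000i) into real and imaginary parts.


Multiply by conjugate: (-14.8000 - 7.6000i)(0.7000 - 4.5000i) / (0.7^2 + 4.5^2)
Numerator real = -14.8*0.7 - (7.6)*4.5 = -44.56
Numerator imag = -7.6*0.7 - (-14.8)*4.5 = 61.28
Denominator = 20.74
Re(z) = -44.56/20.74 = -2.1485
Im(z) = 61.28/20.74 = 2.9547

Re(z) = -2.1485, Im(z) = 2.9547


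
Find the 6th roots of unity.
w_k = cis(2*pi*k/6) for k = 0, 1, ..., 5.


The 6th roots of unity are cis(360k/6°) for k=0..5
Angle step = 360/6 = 60°
Primitive root: cis(60°)
Primitive root = 0.5000 + 0.8660i

6 roots at angles: 0°, 60°, 120°, 180°, 240°, 300°


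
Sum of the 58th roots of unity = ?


The sum of all 58th roots of unity is 0.
Geometric series: (1 - w^58)/(1 - w) = (1-1)/(1-w) = 0 since w^58 = 1, w ≠ 1.
Alternatively: coefficient of z^57 in z^58 - 1 is 0.

0


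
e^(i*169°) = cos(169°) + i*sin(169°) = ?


cos(169°) = -0.9816
sin(169°) = 0.1908

e^(i*169°) = -0.9816 + 0.1908i


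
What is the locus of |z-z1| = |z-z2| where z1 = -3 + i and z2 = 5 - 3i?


Equal distances means the locus is the perpendicular bisector of z1 and z2.
Midpoint = ((-3+5)/2, (1+(-3))/2) = (1.0000, -1.0000)

Perpendicular bisector through (1.0000, -1.0000)


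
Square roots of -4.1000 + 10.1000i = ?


|z| = sqrt(16.81+102.01) = 10.9005
sqrt((|z|+a)/2) = sqrt((10.9005+(-4.1))/2) = sqrt(3.4002) = 1.8440
sqrt((|z|-a)/2) = sqrt((10.9005-(-4.1))/2) = sqrt(7.5002) = 2.7387

±(1.8440 + 2.7387i) i.e. 1.8440 + 2.7387i and -1.8440 - 2.7387i


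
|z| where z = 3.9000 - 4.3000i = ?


|z| = sqrt(3.9^2 + (-4.3)^2) = sqrt(15.21 + 18.49) = sqrt(33.7) = 5.8052

|z| = 5.8052


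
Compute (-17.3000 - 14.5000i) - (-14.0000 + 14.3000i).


Real: -17.3 + 14 = -3.3
Imag: -14.5 - 14.3 = -28.8

-3.3000 - 28.8000i


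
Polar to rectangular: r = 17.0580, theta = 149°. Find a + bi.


a = 17.0580*cos(149°) = 17.0580*(-0.85717) = -14.6216
b = 17.0580*sin(149°) = 17.0580*0.515038 = 8.7855

-14.6216 + 8.7855i


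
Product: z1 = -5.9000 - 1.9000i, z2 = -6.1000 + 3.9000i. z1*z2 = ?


Real = -5.9*(-6.1) - (-1.9)*3.9 = 35.99 - (-7.41) = 43.4
Imag = -5.9*3.9 - (6.1)*(-1.9) = -23.01 + 11.59 = -11.42

43.4000 - 11.4200i


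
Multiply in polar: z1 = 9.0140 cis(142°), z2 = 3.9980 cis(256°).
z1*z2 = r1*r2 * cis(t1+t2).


r = 9.0140 * 3.9980 = 36.0380
theta = 142° + 256° = 398° = 38° (mod 360)

36.0380 cis(38°)


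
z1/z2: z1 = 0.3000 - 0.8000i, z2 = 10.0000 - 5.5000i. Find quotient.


Conjugate of z2 = 10.0000 + 5.5000i
Numerator: (0.3000 - 0.8000i)(10.0000 + 5.5000i) = 7.4000 - 6.3500i
Denominator: 10^2 + (-5.5)^2 = 130.25
Result = (7.4000 - 6.3500i)/130.25

0.0568 - 0.0488i


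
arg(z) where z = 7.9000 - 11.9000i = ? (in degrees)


Re = 7.9, Im = -11.9
arg = atan2(-11.9, 7.9) = -56.4212 degrees

arg(z) = -56.4212 degrees


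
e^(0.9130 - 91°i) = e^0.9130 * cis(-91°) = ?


e^0.9130 = 2.4918
cos(-91°) = -0.01745
sin(-91°) = -0.99985
Real = 2.4918*(-0.01745) = -0.0435
Imag = 2.4918*(-0.99985) = -2.4914

-0.0435 - 2.4914i


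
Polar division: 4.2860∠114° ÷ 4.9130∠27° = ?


r = 4.2860 / 4.9130 = 0.8724
theta = 114° - 27° = 87° = 87° (mod 360)

0.8724 cis(87°)


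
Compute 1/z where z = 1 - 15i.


|z|^2 = 1+225 = 226
1/z = (1 + 15i)/226

1/z = 0.0044 + 0.0664i


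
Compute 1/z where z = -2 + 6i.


|z|^2 = 4+36 = 40
1/z = (-2 - 6i)/40

1/z = -0.0500 - 0.1500i


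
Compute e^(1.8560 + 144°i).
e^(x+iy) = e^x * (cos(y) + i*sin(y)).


e^1.8560 = 6.3981
cos(144°) = -0.80902
sin(144°) = 0.58779
Real = 6.3981*(-0.80902) = -5.1762
Imag = 6.3981*0.58779 = 3.7607

-5.1762 + 3.7607i


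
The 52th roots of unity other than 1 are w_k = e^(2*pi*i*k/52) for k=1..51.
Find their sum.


With w = e^(2*pi*i/52), all 52 of the 52th roots of unity w^0 = 1, w, ..., w^(51) sum to 0: 1 + w + ... + w^(51) = (1 - w^52)/(1 - w) = 0 since w^52 = 1, w ≠ 1.
Removing the root 1: w + w^2 + ... + w^(51) = 0 - 1 = -1

Sum = -1


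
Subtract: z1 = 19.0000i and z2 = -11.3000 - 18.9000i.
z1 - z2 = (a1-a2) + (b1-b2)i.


Real: 0 + 11.3 = 11.3
Imag: 19 + 18.9 = 37.9

11.3000 + 37.9000i


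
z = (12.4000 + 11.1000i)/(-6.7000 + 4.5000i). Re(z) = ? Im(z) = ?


Multiply by conjugate: (12.4000 + 11.1000i)(-6.7000 - 4.5000i) / ((-6.7)^2 + 4.5^2)
Numerator real = 12.4*(-6.7) + 11.1*4.5 = -33.13
Numerator imag = 11.1*(-6.7) - 12.4*4.5 = -130.17
Denominator = 65.14
Re(z) = -33.13/65.14 = -0.5086
Im(z) = -130.17/65.14 = -1.9983

Re(z) = -0.5086, Im(z) = -1.9983


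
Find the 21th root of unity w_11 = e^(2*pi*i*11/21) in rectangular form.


Angle = 360*11/21 = 188.5714°
a = cos(188.5714°) = -0.9888
b = sin(188.5714°) = -0.1490

-0.9888 - 0.1490i


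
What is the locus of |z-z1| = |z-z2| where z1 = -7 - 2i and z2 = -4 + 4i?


Equal distances means the locus is the perpendicular bisector of z1 and z2.
Midpoint = ((-7+(-4))/2, (-2+4)/2) = (-5.5000, 1.0000)

Perpendicular bisector through (-5.5000, 1.0000)


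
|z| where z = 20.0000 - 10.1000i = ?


|z| = sqrt(20^2 + (-10.1)^2) = sqrt(400 + 102.01) = sqrt(502.01) = 22.4056

|z| = 22.4056


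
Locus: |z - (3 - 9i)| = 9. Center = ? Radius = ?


|z - z0| = r is a circle with center z0 and radius r.
Center = (3, -9), radius = 9

Circle with center (3, -9) and radius 9


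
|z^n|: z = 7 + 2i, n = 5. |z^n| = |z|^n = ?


|z| = sqrt(49+4) = sqrt(53) = 7.2801
|z^5| = |z|^5 = (sqrt(53))^5 = 53^2 * sqrt(53) = 2809*sqrt(53)

|z^5| = 2809*sqrt(53) ≈ 20449.8287


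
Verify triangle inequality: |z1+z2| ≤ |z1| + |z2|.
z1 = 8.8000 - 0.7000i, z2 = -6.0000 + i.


|z1| = sqrt(8.8^2 + (-0.7)^2) = sqrt(77.93) = 8.8278
|z2| = sqrt((-6)^2 + 1^2) = sqrt(37) = 6.0828
z1+z2 = 2.8000 + 0.3000i
|z1+z2| = sqrt(7.93) = 2.8160
|z1|+|z2| = 8.8278 + 6.0828 = 14.9106

|z1+z2| = 2.8160 ≤ |z1|+|z2| = 14.9106 (verified)


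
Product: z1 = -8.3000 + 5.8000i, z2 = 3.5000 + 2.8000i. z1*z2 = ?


Real = -8.3*3.5 - 5.8*2.8 = -29.05 - 16.24 = -45.29
Imag = -8.3*2.8 + 3.5*5.8 = -23.24 + 20.3 = -2.94

-45.2900 - 2.9400i


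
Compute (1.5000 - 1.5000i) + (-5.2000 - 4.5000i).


Real: 1.5 - 5.2 = -3.7
Imag: -1.5 - 4.5 = -6

-3.7000 - 6.0000i


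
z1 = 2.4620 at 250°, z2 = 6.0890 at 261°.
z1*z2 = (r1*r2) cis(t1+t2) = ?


r = 2.4620 * 6.0890 = 14.9911
theta = 250° + 261° = 511° = 151° (mod 360)

14.9911 cis(151°)


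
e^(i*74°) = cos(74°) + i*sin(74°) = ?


cos(74°) = 0.2756
sin(74°) = 0.9613

e^(i*74°) = 0.2756 + 0.9613i


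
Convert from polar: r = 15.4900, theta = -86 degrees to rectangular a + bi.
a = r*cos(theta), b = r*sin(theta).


a = 15.4900*cos(-86°) = 15.4900*0.069756 = 1.0805
b = 15.4900*sin(-86°) = 15.4900*(-0.997564) = -15.4523

1.0805 - 15.4523i


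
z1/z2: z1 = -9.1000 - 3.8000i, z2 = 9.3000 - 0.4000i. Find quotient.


Conjugate of z2 = 9.3000 + 0.4000i
Numerator: (-9.1000 - 3.8000i)(9.3000 + 0.4000i) = -83.1100 - 38.9800i
Denominator: 9.3^2 + (-0.4)^2 = 86.65
Result = (-83.1100 - 38.9800i)/86.65

-0.9591 - 0.4499i


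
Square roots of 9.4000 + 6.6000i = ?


|z| = sqrt(88.36+43.56) = 11.4856
sqrt((|z|+a)/2) = sqrt((11.4856+9.4)/2) = sqrt(10.4428) = 3.2315
sqrt((|z|-a)/2) = sqrt((11.4856-9.4)/2) = sqrt(1.0428) = 1.0212

±(3.2315 + 1.0212i) i.e. 3.2315 + 1.0212i and -3.2315 - 1.0212i


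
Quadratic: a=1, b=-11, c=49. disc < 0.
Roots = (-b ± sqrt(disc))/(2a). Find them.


disc = (-11)^2 - 4*1*49 = 121 - 196 = -75
sqrt(|disc|) = sqrt(75) = 8.6603
Real part = 11/(2*1) = 5.5000
Imag part = 8.6603/(2*1) = 4.3301

5.5000 ± 4.3301i


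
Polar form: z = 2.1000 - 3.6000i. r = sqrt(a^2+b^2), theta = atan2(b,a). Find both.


r = sqrt(4.41+12.96) = sqrt(17.37) = 4.1677
theta = atan2(-3.6, 2.1) = -59.7436 degrees

r = 4.1677, theta = -59.7436 degrees


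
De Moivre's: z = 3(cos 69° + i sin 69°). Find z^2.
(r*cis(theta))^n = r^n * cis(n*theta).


r^2 = 3^2 = 9
n*theta = 2*69° = 138° = 138° (mod 360)
a = 9*cos(138°) = -6.6883
b = 9*sin(138°) = 6.0222

9 cis(138°) = -6.6883 + 6.0222i


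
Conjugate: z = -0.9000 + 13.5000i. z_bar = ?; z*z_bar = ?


z_bar = -0.9000 - 13.5000i
z*z_bar = (-0.9)^2 + 13.5^2 = 0.81 + 182.25 = 183.06

z_bar = -0.9000 - 13.5000i, z*z_bar = 183.06


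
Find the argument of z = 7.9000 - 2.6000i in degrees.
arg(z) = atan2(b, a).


Re = 7.9, Im = -2.6
arg = atan2(-2.6, 7.9) = -18.2171 degrees

arg(z) = -18.2171 degrees


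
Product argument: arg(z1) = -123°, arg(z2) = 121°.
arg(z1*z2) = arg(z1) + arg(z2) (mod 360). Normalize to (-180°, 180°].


arg(z1*z2) = -123° + 121° = -2°
Normalized to (-180°, 180°]: -2°

-2°


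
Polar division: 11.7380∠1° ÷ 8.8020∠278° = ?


r = 11.7380 / 8.8020 = 1.3336
theta = 1° - 278° = -277° = 83° (mod 360)

1.3336 cis(83°)


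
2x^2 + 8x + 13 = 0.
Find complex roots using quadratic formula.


disc = 8^2 - 4*2*13 = 64 - 104 = -40
sqrt(|disc|) = sqrt(40) = 6.3246
Real part = -8/(2*2) = -2.0000
Imag part = 6.3246/(2*2) = 1.5811

-2.0000 ± 1.5811i


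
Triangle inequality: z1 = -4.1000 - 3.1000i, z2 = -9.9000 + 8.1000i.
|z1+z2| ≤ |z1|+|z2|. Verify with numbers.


|z1| = sqrt((-4.1)^2 + (-3.1)^2) = sqrt(26.42) = 5.1400
|z2| = sqrt((-9.9)^2 + 8.1^2) = sqrt(163.62) = 12.7914
z1+z2 = -14.0000 + 5.0000i
|z1+z2| = sqrt(221) = 14.8661
|z1|+|z2| = 5.1400 + 12.7914 = 17.9314

|z1+z2| = 14.8661 ≤ |z1|+|z2| = 17.9314 (verified)


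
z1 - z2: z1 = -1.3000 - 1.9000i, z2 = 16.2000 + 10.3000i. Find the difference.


Real: -1.3 - 16.2 = -17.5
Imag: -1.9 - 10.3 = -12.2

-17.5000 - 12.2000i


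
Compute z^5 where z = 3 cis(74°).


r^5 = 3^5 = 243
n*theta = 5*74° = 370° = 10° (mod 360)
a = 243*cos(10°) = 239.3083
b = 243*sin(10°) = 42.1965

243 cis(10°) = 239.3083 + 42.1965i


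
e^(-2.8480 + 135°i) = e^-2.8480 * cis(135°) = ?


e^-2.8480 = 0.0580
cos(135°) = -0.7071
sin(135°) = 0.7071
Real = 0.0580*(-0.7071) = -0.0410
Imag = 0.0580*0.7071 = 0.0410

-0.0410 + 0.0410i


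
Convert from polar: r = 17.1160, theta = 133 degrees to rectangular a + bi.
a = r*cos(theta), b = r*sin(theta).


a = 17.1160*cos(133°) = 17.1160*(-0.682) = -11.6731
b = 17.1160*sin(133°) = 17.1160*0.73135 = 12.5178

-11.6731 + 12.5178i


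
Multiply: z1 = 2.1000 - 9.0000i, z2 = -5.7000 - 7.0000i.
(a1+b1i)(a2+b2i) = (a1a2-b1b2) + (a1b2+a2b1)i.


Real = 2.1*(-5.7) - (-9)*(-7) = -11.97 - 63 = -74.97
Imag = 2.1*(-7) - (5.7)*(-9) = -14.7 + 51.3 = 36.6

-74.9700 + 36.6000i


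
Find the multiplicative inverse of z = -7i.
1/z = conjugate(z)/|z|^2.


|z|^2 = 0+49 = 49
1/z = (0 + 7i)/49

1/z = 0 + 0.1429i


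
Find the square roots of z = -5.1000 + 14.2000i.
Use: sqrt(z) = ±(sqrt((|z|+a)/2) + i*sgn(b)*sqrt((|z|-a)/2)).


|z| = sqrt(26.01+201.64) = 15.0881
sqrt((|z|+a)/2) = sqrt((15.0881+(-5.1))/2) = sqrt(4.9940) = 2.2347
sqrt((|z|-a)/2) = sqrt((15.0881-(-5.1))/2) = sqrt(10.0940) = 3.1771

±(2.2347 + 3.1771i) i.e. 2.2347 + 3.1771i and -2.2347 - 3.1771i


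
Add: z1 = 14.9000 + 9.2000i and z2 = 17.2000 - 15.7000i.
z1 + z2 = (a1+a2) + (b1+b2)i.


Real: 14.9 + 17.2 = 32.1
Imag: 9.2 - 15.7 = -6.5

32.1000 - 6.5000i


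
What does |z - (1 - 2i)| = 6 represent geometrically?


|z - z0| = r is a circle with center z0 and radius r.
Center = (1, -2), radius = 6

Circle with center (1, -2) and radius 6


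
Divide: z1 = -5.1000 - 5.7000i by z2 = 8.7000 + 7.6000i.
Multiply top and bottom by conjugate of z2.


Conjugate of z2 = 8.7000 - 7.6000i
Numerator: (-5.1000 - 5.7000i)(8.7000 - 7.6000i) = -87.6900 - 10.8300i
Denominator: 8.7^2 + 7.6^2 = 133.45
Result = (-87.6900 - 10.8300i)/133.45

-0.6571 - 0.0812i


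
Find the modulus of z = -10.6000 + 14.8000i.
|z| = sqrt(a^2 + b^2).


|z| = sqrt((-10.6)^2 + 14.8^2) = sqrt(112.36 + 219.04) = sqrt(331.4) = 18.2044

|z| = 18.2044


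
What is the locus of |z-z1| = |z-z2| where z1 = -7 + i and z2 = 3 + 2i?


Equal distances means the locus is the perpendicular bisector of z1 and z2.
Midpoint = ((-7+3)/2, (1+2)/2) = (-2.0000, 1.5000)

Perpendicular bisector through (-2.0000, 1.5000)


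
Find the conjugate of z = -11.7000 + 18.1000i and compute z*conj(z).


z_bar = -11.7000 - 18.1000i
z*z_bar = (-11.7)^2 + 18.1^2 = 136.89 + 327.61 = 464.5

z_bar = -11.7000 - 18.1000i, z*z_bar = 464.5


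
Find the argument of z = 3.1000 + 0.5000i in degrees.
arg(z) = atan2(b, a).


Re = 3.1, Im = 0.5
arg = atan2(0.5, 3.1) = 9.1623 degrees

arg(z) = 9.1623 degrees


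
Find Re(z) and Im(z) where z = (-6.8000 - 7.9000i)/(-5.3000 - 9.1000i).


Multiply by conjugate: (-6.8000 - 7.9000i)(-5.3000 + 9.1000i) / ((-5.3)^2 + (-9.1)^2)
Numerator real = -6.8*(-5.3) - (7.9)*(-9.1) = 107.93
Numerator imag = -7.9*(-5.3) - (-6.8)*(-9.1) = -20.01
Denominator = 110.9
Re(z) = 107.93/110.9 = 0.9732
Im(z) = -20.01/110.9 = -0.1804

Re(z) = 0.9732, Im(z) = -0.1804


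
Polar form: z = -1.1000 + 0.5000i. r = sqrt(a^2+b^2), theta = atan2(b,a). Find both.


r = sqrt(1.21+0.25) = sqrt(1.46) = 1.2083
theta = atan2(0.5, -1.1) = 155.5560 degrees

r = 1.2083, theta = 155.5560 degrees


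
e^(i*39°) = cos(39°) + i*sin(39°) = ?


cos(39°) = 0.7771
sin(39°) = 0.6293

e^(i*39°) = 0.7771 + 0.6293i


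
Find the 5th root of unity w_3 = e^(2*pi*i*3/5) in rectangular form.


Angle = 360*3/5 = 216°
a = cos(216°) = -0.8090
b = sin(216°) = -0.5878

-0.8090 - 0.5878i


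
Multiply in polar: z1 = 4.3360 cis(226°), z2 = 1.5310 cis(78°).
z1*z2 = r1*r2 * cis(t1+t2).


r = 4.3360 * 1.5310 = 6.6384
theta = 226° + 78° = 304° = 304° (mod 360)

6.6384 cis(304°)


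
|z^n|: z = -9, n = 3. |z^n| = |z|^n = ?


|z| = sqrt(81+0) = sqrt(81) = 9
|z^3| = |z|^3 = 9^3 = 729

|z^3| = 729


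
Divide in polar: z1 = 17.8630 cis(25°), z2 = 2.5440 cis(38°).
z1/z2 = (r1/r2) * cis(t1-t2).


r = 17.8630 / 2.5440 = 7.0216
theta = 25° - 38° = -13° = 347° (mod 360)

7.0216 cis(347°)


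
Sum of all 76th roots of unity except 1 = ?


With w = e^(2*pi*i/76), all 76 of the 76th roots of unity w^0 = 1, w, ..., w^(75) sum to 0: 1 + w + ... + w^(75) = (1 - w^76)/(1 - w) = 0 since w^76 = 1, w ≠ 1.
Removing the root 1: w + w^2 + ... + w^(75) = 0 - 1 = -1

Sum = -1


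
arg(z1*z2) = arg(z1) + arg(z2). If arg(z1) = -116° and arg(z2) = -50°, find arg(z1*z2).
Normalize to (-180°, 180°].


arg(z1*z2) = -116° - 50° = -166°
Normalized to (-180°, 180°]: -166°

-166°


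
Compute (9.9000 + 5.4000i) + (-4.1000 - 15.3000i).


Real: 9.9 - 4.1 = 5.8
Imag: 5.4 - 15.3 = -9.9

5.8000 - 9.9000i


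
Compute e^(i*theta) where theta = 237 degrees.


cos(237°) = -0.5446
sin(237°) = -0.8387

e^(i*237°) = -0.5446 - 0.8387i


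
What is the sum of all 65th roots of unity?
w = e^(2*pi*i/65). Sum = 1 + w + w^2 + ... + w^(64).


The sum of all 65th roots of unity is 0.
Geometric series: (1 - w^65)/(1 - w) = (1-1)/(1-w) = 0 since w^65 = 1, w ≠ 1.
Alternatively: coefficient of z^64 in z^65 - 1 is 0.

0


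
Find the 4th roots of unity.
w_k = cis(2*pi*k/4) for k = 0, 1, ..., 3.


The 4th roots of unity are cis(360k/4°) for k=0..3
Angle step = 360/4 = 90°
Primitive root: cis(90°)
Primitive root = 0 + 1.0000i

4 roots at angles: 0°, 90°, 180°, 270°


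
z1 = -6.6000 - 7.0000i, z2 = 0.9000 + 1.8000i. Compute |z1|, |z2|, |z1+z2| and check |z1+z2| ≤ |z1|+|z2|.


|z1| = sqrt((-6.6)^2 + (-7)^2) = sqrt(92.56) = 9.6208
|z2| = sqrt(0.9^2 + 1.8^2) = sqrt(4.05) = 2.0125
z1+z2 = -5.7000 - 5.2000i
|z1+z2| = sqrt(59.53) = 7.7156
|z1|+|z2| = 9.6208 + 2.0125 = 11.6333

|z1+z2| = 7.7156 ≤ |z1|+|z2| = 11.6333 (verified)


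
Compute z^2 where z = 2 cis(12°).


r^2 = 2^2 = 4
n*theta = 2*12° = 24° = 24° (mod 360)
a = 4*cos(24°) = 3.6542
b = 4*sin(24°) = 1.6269

4 cis(24°) = 3.6542 + 1.6269i


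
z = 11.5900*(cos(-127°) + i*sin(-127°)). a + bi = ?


a = 11.5900*cos(-127°) = 11.5900*(-0.601815) = -6.9750
b = 11.5900*sin(-127°) = 11.5900*(-0.79864) = -9.2562

-6.9750 - 9.2562i


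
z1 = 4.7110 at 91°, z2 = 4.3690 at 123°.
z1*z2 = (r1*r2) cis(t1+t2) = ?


r = 4.7110 * 4.3690 = 20.5824
theta = 91° + 123° = 214° = 214° (mod 360)

20.5824 cis(214°)


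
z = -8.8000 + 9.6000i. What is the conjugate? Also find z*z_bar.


z_bar = -8.8000 - 9.6000i
z*z_bar = (-8.8)^2 + 9.6^2 = 77.44 + 92.16 = 169.6

z_bar = -8.8000 - 9.6000i, z*z_bar = 169.6


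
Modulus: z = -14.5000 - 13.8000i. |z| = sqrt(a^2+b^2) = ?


|z| = sqrt((-14.5)^2 + (-13.8)^2) = sqrt(210.25 + 190.44) = sqrt(400.69) = 20.0172

|z| = 20.0172


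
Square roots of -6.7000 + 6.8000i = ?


|z| = sqrt(44.89+46.24) = 9.5462
sqrt((|z|+a)/2) = sqrt((9.5462+(-6.7))/2) = sqrt(1.4231) = 1.1929
sqrt((|z|-a)/2) = sqrt((9.5462-(-6.7))/2) = sqrt(8.1231) = 2.8501

±(1.1929 + 2.8501i) i.e. 1.1929 + 2.8501i and -1.1929 - 2.8501i


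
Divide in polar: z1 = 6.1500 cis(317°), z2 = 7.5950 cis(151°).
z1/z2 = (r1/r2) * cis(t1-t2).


r = 6.1500 / 7.5950 = 0.8097
theta = 317° - 151° = 166° = 166° (mod 360)

0.8097 cis(166°)


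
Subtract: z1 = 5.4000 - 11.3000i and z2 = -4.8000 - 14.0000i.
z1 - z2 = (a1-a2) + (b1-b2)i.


Real: 5.4 + 4.8 = 10.2
Imag: -11.3 + 14 = 2.7

10.2000 + 2.7000i


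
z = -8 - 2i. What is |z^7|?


|z| = sqrt(64+4) = sqrt(68) = 8.2462
|z^7| = |z|^7 = (sqrt(68))^7 = 68^3 * sqrt(68) = 314432*sqrt(68)

|z^7| = 314432*sqrt(68) ≈ 2592872.6961


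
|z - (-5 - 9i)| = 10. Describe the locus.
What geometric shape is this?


|z - z0| = r is a circle with center z0 and radius r.
Center = (-5, -9), radius = 10

Circle with center (-5, -9) and radius 10


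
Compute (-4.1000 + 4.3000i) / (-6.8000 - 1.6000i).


Conjugate of z2 = -6.8000 + 1.6000i
Numerator: (-4.1000 + 4.3000i)(-6.8000 + 1.6000i) = 21.0000 - 35.8000i
Denominator: (-6.8)^2 + (-1.6)^2 = 48.8
Result = (21.0000 - 35.8000i)/48.8

0.4303 - 0.7336i


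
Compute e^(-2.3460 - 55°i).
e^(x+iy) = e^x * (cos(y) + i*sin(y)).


e^-2.3460 = 0.09575
cos(-55°) = 0.5736
sin(-55°) = -0.8192
Real = 0.09575*0.5736 = 0.0549
Imag = 0.09575*(-0.8192) = -0.0784

0.0549 - 0.0784i


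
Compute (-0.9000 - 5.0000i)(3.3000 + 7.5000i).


Real = -0.9*3.3 - (-5)*7.5 = -2.97 - (-37.5) = 34.53
Imag = -0.9*7.5 + 3.3*(-5) = -6.75 - (16.5) = -23.25

34.5300 - 23.2500i


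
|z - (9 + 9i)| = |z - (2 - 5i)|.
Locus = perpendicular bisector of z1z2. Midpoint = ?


Equal distances means the locus is the perpendicular bisector of z1 and z2.
Midpoint = ((9+2)/2, (9+(-5))/2) = (5.5000, 2.0000)

Perpendicular bisector through (5.5000, 2.0000)


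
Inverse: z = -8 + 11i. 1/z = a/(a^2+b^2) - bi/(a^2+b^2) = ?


|z|^2 = 64+121 = 185
1/z = (-8 - 11i)/185

1/z = -0.0432 - 0.0595i


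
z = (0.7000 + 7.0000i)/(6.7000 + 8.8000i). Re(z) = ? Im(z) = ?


Multiply by conjugate: (0.7000 + 7.0000i)(6.7000 - 8.8000i) / (6.7^2 + 8.8^2)
Numerator real = 0.7*6.7 + 7*8.8 = 66.29
Numerator imag = 7*6.7 - 0.7*8.8 = 40.74
Denominator = 122.33
Re(z) = 66.29/122.33 = 0.5419
Im(z) = 40.74/122.33 = 0.3330

Re(z) = 0.5419, Im(z) = 0.3330


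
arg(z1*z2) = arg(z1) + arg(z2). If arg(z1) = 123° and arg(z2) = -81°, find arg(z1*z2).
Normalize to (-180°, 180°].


arg(z1*z2) = 123° - 81° = 42°
Normalized to (-180°, 180°]: 42°

42°


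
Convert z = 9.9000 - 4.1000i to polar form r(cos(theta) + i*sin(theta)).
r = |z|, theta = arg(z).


r = sqrt(98.01+16.81) = sqrt(114.82) = 10.7154
theta = atan2(-4.1, 9.9) = -22.4965 degrees

r = 10.7154, theta = -22.4965 degrees


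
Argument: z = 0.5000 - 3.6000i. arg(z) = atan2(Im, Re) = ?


Re = 0.5, Im = -3.6
arg = atan2(-3.6, 0.5) = -82.0928 degrees

arg(z) = -82.0928 degrees


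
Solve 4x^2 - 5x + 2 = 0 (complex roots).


disc = (-5)^2 - 4*4*2 = 25 - 32 = -7
sqrt(|disc|) = sqrt(7) = 2.6458
Real part = 5/(2*4) = 0.6250
Imag part = 2.6458/(2*4) = 0.3307

0.6250 ± 0.3307i


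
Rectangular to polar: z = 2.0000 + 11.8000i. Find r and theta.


r = sqrt(4+139.24) = sqrt(143.24) = 11.9683
theta = atan2(11.8, 2) = 80.3803 degrees

r = 11.9683, theta = 80.3803 degrees


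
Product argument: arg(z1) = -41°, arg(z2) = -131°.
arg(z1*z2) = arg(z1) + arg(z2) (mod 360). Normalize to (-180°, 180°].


arg(z1*z2) = -41° - 131° = -172°
Normalized to (-180°, 180°]: -172°

-172°


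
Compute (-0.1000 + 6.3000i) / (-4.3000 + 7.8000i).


Conjugate of z2 = -4.3000 - 7.8000i
Numerator: (-0.1000 + 6.3000i)(-4.3000 - 7.8000i) = 49.5700 - 26.3100i
Denominator: (-4.3)^2 + 7.8^2 = 79.33
Result = (49.5700 - 26.3100i)/79.33

0.6249 - 0.3317i


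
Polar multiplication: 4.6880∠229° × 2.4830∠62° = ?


r = 4.6880 * 2.4830 = 11.6403
theta = 229° + 62° = 291° = 291° (mod 360)

11.6403 cis(291°)


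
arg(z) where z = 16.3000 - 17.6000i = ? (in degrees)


Re = 16.3, Im = -17.6
arg = atan2(-17.6, 16.3) = -47.1961 degrees

arg(z) = -47.1961 degrees


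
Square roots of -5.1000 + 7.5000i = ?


|z| = sqrt(26.01+56.25) = 9.0697
sqrt((|z|+a)/2) = sqrt((9.0697+(-5.1))/2) = sqrt(1.9849) = 1.4089
sqrt((|z|-a)/2) = sqrt((9.0697-(-5.1))/2) = sqrt(7.0849) = 2.6617

±(1.4089 + 2.6617i) i.e. 1.4089 + 2.6617i and -1.4089 - 2.6617i


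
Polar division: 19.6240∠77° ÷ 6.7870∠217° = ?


r = 19.6240 / 6.7870 = 2.8914
theta = 77° - 217° = -140° = 220° (mod 360)

2.8914 cis(220°)


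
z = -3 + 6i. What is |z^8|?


|z| = sqrt(9+36) = sqrt(45) = 6.7082
|z^8| = |z|^8 = (sqrt(45))^8 = 45^4 = 4100625

|z^8| = 4100625


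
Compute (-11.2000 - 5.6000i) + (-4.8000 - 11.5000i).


Real: -11.2 - 4.8 = -16
Imag: -5.6 - 11.5 = -17.1

-16.0000 - 17.1000i


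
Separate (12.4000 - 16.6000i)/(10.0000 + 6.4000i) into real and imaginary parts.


Multiply by conjugate: (12.4000 - 16.6000i)(10.0000 - 6.4000i) / (10^2 + 6.4^2)
Numerator real = 12.4*10 - (16.6)*6.4 = 17.76
Numerator imag = -16.6*10 - 12.4*6.4 = -245.36
Denominator = 140.96
Re(z) = 17.76/140.96 = 0.1260
Im(z) = -245.36/140.96 = -1.7406

Re(z) = 0.1260, Im(z) = -1.7406


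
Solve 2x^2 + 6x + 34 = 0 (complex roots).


disc = 6^2 - 4*2*34 = 36 - 272 = -236
sqrt(|disc|) = sqrt(236) = 15.3623
Real part = -6/(2*2) = -1.5000
Imag part = 15.3623/(2*2) = 3.8406

-1.5000 ± 3.8406i


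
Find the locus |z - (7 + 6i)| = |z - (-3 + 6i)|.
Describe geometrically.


Equal distances means the locus is the perpendicular bisector of z1 and z2.
Midpoint = ((7+(-3))/2, (6+6)/2) = (2.0000, 6.0000)

Perpendicular bisector through (2.0000, 6.0000)


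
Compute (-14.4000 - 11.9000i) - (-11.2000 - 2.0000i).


Real: -14.4 + 11.2 = -3.2
Imag: -11.9 + 2 = -9.9

-3.2000 - 9.9000i
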